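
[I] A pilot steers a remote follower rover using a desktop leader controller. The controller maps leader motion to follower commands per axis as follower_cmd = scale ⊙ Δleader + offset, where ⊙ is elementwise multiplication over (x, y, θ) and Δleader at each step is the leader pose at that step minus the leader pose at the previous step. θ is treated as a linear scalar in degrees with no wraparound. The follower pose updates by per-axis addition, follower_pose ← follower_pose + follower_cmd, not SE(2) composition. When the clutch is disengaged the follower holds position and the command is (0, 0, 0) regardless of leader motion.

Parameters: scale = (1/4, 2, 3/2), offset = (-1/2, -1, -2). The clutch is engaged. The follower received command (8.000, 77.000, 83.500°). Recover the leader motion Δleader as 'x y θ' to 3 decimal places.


axis x: (8.000 − -1/2) / (1/4) = 34.000
axis y: (77.000 − -1) / (2) = 39.000
axis θ: (83.500 − -2) / (3/2) = 57.000

34.000 39.000 57.000


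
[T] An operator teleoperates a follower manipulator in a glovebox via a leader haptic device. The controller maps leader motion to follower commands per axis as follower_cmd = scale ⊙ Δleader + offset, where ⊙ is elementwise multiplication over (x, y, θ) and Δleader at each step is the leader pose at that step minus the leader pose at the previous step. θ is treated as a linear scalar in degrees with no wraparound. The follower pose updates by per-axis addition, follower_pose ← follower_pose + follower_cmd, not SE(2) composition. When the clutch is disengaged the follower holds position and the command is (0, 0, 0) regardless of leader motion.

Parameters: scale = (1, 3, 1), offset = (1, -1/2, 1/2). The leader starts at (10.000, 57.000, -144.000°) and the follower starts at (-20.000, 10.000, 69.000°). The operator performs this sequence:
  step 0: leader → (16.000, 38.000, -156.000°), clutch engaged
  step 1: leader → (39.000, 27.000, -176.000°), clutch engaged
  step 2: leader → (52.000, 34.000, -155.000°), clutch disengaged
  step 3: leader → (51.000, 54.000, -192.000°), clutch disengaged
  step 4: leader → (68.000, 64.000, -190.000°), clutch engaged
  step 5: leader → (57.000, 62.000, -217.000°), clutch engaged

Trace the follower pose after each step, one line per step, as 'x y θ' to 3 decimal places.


-13.000 -47.500 57.500
11.000 -81.000 38.000
11.000 -81.000 38.000
11.000 -81.000 38.000
29.000 -51.500 40.500
19.000 -58.000 14.000

step 0: Δleader=(6.000, -19.000, -12.000°), engaged; cmd=(7.000, -57.500, -11.500°) → follower=(-13.000, -47.500, 57.500°)
step 1: Δleader=(23.000, -11.000, -20.000°), engaged; cmd=(24.000, -33.500, -19.500°) → follower=(11.000, -81.000, 38.000°)
step 2: Δleader=(13.000, 7.000, 21.000°), disengaged; cmd=(0,0,0) → follower holds at (11.000, -81.000, 38.000°)
step 3: Δleader=(-1.000, 20.000, -37.000°), disengaged; cmd=(0,0,0) → follower holds at (11.000, -81.000, 38.000°)
step 4: Δleader=(17.000, 10.000, 2.000°), engaged; cmd=(18.000, 29.500, 2.500°) → follower=(29.000, -51.500, 40.500°)
step 5: Δleader=(-11.000, -2.000, -27.000°), engaged; cmd=(-10.000, -6.500, -26.500°) → follower=(19.000, -58.000, 14.000°)


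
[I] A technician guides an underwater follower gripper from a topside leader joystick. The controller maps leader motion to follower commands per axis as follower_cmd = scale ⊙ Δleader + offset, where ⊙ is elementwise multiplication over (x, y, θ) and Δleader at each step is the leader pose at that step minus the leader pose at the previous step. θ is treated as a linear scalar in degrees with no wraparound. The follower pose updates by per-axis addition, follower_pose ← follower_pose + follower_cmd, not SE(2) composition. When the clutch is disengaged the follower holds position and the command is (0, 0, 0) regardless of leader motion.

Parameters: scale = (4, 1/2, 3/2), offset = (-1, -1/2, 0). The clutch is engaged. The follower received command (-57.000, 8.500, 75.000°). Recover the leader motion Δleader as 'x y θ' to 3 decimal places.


-14.000 18.000 50.000

axis x: (-57.000 − -1) / (4) = -14.000
axis y: (8.500 − -1/2) / (1/2) = 18.000
axis θ: (75.000 − 0) / (3/2) = 50.000


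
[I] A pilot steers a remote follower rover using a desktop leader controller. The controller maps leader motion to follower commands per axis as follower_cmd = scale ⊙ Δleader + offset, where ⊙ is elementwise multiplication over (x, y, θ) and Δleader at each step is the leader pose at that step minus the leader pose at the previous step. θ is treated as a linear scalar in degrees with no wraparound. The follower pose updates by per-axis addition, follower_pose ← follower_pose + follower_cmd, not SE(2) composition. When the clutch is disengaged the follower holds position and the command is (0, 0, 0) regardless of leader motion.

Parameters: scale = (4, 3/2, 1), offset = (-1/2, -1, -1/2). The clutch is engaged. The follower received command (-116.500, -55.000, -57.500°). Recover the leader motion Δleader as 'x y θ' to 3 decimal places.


-29.000 -36.000 -57.000

axis x: (-116.500 − -1/2) / (4) = -29.000
axis y: (-55.000 − -1) / (3/2) = -36.000
axis θ: (-57.500 − -1/2) / (1) = -57.000


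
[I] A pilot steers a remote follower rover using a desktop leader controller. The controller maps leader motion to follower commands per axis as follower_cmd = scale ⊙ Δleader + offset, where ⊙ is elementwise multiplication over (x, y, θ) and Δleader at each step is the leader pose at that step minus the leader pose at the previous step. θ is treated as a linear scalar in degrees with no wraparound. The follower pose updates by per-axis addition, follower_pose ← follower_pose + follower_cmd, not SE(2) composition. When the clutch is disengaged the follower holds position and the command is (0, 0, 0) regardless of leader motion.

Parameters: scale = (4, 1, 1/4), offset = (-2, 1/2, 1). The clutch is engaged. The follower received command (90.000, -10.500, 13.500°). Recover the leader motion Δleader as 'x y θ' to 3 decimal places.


23.000 -11.000 50.000

axis x: (90.000 − -2) / (4) = 23.000
axis y: (-10.500 − 1/2) / (1) = -11.000
axis θ: (13.500 − 1) / (1/4) = 50.000


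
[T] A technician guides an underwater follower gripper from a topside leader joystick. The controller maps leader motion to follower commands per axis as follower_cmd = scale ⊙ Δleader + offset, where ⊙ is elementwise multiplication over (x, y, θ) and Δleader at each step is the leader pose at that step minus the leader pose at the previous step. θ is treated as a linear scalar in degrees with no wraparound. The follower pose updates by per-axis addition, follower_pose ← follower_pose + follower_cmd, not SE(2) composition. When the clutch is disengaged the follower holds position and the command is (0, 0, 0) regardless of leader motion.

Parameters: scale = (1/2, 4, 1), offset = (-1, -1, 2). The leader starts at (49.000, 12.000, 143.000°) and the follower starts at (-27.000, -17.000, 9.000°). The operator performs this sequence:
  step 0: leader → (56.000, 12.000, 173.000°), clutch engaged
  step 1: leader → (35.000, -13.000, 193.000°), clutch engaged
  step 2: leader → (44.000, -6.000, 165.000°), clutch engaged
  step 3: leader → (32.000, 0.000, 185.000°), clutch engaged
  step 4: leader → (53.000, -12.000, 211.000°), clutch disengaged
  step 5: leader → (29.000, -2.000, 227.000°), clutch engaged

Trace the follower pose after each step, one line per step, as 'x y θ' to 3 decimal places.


-24.500 -18.000 41.000
-36.000 -119.000 63.000
-32.500 -92.000 37.000
-39.500 -69.000 59.000
-39.500 -69.000 59.000
-52.500 -30.000 77.000

step 0: Δleader=(7.000, 0.000, 30.000°), engaged; cmd=(2.500, -1.000, 32.000°) → follower=(-24.500, -18.000, 41.000°)
step 1: Δleader=(-21.000, -25.000, 20.000°), engaged; cmd=(-11.500, -101.000, 22.000°) → follower=(-36.000, -119.000, 63.000°)
step 2: Δleader=(9.000, 7.000, -28.000°), engaged; cmd=(3.500, 27.000, -26.000°) → follower=(-32.500, -92.000, 37.000°)
step 3: Δleader=(-12.000, 6.000, 20.000°), engaged; cmd=(-7.000, 23.000, 22.000°) → follower=(-39.500, -69.000, 59.000°)
step 4: Δleader=(21.000, -12.000, 26.000°), disengaged; cmd=(0,0,0) → follower holds at (-39.500, -69.000, 59.000°)
step 5: Δleader=(-24.000, 10.000, 16.000°), engaged; cmd=(-13.000, 39.000, 18.000°) → follower=(-52.500, -30.000, 77.000°)


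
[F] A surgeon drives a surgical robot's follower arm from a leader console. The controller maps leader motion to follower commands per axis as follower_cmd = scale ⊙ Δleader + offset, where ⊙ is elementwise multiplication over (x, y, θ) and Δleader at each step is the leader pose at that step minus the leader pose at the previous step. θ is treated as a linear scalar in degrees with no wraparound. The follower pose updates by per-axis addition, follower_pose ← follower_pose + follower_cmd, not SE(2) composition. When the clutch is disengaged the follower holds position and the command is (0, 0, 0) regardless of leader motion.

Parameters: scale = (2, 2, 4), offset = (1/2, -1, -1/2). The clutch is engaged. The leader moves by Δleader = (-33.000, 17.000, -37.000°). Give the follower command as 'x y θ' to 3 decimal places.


axis x: 2·-33.000 + 1/2 = -65.500
axis y: 2·17.000 + -1 = 33.000
axis θ: 4·-37.000 + -1/2 = -148.500

-65.500 33.000 -148.500


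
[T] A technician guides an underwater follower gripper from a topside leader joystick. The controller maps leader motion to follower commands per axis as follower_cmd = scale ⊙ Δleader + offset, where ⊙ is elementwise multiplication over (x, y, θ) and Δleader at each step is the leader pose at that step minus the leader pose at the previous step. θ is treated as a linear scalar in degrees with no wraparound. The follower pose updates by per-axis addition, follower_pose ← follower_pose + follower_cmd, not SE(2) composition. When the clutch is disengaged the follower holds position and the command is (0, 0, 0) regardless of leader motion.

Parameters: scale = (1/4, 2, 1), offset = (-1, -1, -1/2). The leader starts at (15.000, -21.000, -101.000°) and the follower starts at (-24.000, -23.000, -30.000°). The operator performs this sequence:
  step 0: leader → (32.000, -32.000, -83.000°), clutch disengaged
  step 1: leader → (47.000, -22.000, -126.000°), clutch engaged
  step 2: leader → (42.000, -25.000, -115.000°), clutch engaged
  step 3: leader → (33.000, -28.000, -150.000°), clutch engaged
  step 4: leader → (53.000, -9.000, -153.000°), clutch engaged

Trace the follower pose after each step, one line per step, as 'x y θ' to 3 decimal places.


step 0: Δleader=(17.000, -11.000, 18.000°), disengaged; cmd=(0,0,0) → follower holds at (-24.000, -23.000, -30.000°)
step 1: Δleader=(15.000, 10.000, -43.000°), engaged; cmd=(2.750, 19.000, -43.500°) → follower=(-21.250, -4.000, -73.500°)
step 2: Δleader=(-5.000, -3.000, 11.000°), engaged; cmd=(-2.250, -7.000, 10.500°) → follower=(-23.500, -11.000, -63.000°)
step 3: Δleader=(-9.000, -3.000, -35.000°), engaged; cmd=(-3.250, -7.000, -35.500°) → follower=(-26.750, -18.000, -98.500°)
step 4: Δleader=(20.000, 19.000, -3.000°), engaged; cmd=(4.000, 37.000, -3.500°) → follower=(-22.750, 19.000, -102.000°)

-24.000 -23.000 -30.000
-21.250 -4.000 -73.500
-23.500 -11.000 -63.000
-26.750 -18.000 -98.500
-22.750 19.000 -102.000


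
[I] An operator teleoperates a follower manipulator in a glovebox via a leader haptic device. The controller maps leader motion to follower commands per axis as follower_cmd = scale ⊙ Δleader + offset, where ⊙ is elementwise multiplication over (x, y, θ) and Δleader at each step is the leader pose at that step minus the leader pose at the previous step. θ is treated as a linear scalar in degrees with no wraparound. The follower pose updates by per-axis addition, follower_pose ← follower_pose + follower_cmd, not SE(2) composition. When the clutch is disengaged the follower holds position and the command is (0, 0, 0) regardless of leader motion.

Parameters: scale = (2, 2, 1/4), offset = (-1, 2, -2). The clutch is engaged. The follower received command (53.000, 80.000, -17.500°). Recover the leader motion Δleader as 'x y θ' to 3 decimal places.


27.000 39.000 -62.000

axis x: (53.000 − -1) / (2) = 27.000
axis y: (80.000 − 2) / (2) = 39.000
axis θ: (-17.500 − -2) / (1/4) = -62.000


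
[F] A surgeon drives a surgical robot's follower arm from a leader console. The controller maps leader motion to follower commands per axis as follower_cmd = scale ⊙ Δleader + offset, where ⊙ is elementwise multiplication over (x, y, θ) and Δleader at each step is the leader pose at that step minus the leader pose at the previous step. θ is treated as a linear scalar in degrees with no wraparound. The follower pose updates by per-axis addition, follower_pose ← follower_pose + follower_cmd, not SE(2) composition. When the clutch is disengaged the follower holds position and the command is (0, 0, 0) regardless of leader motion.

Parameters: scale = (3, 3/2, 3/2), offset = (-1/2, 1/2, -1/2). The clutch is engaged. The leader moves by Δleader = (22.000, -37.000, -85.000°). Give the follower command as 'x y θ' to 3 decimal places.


axis x: 3·22.000 + -1/2 = 65.500
axis y: 3/2·-37.000 + 1/2 = -55.000
axis θ: 3/2·-85.000 + -1/2 = -128.000

65.500 -55.000 -128.000


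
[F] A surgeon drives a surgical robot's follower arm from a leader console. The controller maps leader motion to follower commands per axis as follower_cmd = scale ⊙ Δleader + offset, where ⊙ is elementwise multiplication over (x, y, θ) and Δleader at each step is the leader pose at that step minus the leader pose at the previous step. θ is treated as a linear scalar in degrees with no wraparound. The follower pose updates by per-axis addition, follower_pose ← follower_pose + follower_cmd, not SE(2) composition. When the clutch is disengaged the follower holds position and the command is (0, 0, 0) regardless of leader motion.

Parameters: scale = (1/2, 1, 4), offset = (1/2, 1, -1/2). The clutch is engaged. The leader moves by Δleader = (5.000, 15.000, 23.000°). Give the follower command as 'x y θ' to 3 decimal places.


axis x: 1/2·5.000 + 1/2 = 3.000
axis y: 1·15.000 + 1 = 16.000
axis θ: 4·23.000 + -1/2 = 91.500

3.000 16.000 91.500


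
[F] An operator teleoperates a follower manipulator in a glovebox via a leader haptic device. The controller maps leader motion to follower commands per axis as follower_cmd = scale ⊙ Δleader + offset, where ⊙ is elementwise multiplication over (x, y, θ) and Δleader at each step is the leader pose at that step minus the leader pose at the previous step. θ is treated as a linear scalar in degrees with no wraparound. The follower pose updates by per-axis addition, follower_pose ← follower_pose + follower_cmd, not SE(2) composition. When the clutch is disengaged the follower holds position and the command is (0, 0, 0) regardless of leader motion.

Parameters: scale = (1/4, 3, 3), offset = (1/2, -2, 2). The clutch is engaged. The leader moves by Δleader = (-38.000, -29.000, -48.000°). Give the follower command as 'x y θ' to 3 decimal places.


-9.000 -89.000 -142.000

axis x: 1/4·-38.000 + 1/2 = -9.000
axis y: 3·-29.000 + -2 = -89.000
axis θ: 3·-48.000 + 2 = -142.000


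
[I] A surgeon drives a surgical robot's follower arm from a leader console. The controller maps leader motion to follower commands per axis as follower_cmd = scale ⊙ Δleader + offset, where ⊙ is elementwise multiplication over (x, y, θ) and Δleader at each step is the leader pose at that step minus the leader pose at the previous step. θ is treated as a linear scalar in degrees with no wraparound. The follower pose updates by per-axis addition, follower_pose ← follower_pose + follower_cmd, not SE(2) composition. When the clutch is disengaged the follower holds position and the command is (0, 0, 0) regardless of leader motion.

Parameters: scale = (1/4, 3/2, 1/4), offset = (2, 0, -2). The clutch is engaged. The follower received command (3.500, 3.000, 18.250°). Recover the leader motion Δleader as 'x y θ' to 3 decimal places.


axis x: (3.500 − 2) / (1/4) = 6.000
axis y: (3.000 − 0) / (3/2) = 2.000
axis θ: (18.250 − -2) / (1/4) = 81.000

6.000 2.000 81.000


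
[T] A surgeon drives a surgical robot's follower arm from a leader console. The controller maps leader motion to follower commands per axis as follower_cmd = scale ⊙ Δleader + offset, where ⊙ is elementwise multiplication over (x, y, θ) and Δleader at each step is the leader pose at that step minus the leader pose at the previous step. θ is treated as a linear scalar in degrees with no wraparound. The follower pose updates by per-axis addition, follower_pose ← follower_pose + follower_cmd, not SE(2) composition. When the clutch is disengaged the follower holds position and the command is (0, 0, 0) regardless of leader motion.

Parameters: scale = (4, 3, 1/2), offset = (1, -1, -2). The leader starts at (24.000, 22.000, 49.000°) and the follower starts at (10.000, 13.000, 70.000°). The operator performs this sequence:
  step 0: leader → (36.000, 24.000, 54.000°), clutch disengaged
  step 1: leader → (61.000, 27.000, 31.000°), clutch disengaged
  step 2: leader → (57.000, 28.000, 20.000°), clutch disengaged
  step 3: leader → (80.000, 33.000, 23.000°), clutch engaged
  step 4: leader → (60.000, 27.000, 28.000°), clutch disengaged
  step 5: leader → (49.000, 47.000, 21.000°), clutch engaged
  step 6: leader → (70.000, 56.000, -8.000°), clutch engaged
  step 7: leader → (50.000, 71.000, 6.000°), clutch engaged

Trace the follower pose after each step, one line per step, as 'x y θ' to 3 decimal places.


10.000 13.000 70.000
10.000 13.000 70.000
10.000 13.000 70.000
103.000 27.000 69.500
103.000 27.000 69.500
60.000 86.000 64.000
145.000 112.000 47.500
66.000 156.000 52.500

step 0: Δleader=(12.000, 2.000, 5.000°), disengaged; cmd=(0,0,0) → follower holds at (10.000, 13.000, 70.000°)
step 1: Δleader=(25.000, 3.000, -23.000°), disengaged; cmd=(0,0,0) → follower holds at (10.000, 13.000, 70.000°)
step 2: Δleader=(-4.000, 1.000, -11.000°), disengaged; cmd=(0,0,0) → follower holds at (10.000, 13.000, 70.000°)
step 3: Δleader=(23.000, 5.000, 3.000°), engaged; cmd=(93.000, 14.000, -0.500°) → follower=(103.000, 27.000, 69.500°)
step 4: Δleader=(-20.000, -6.000, 5.000°), disengaged; cmd=(0,0,0) → follower holds at (103.000, 27.000, 69.500°)
step 5: Δleader=(-11.000, 20.000, -7.000°), engaged; cmd=(-43.000, 59.000, -5.500°) → follower=(60.000, 86.000, 64.000°)
step 6: Δleader=(21.000, 9.000, -29.000°), engaged; cmd=(85.000, 26.000, -16.500°) → follower=(145.000, 112.000, 47.500°)
step 7: Δleader=(-20.000, 15.000, 14.000°), engaged; cmd=(-79.000, 44.000, 5.000°) → follower=(66.000, 156.000, 52.500°)


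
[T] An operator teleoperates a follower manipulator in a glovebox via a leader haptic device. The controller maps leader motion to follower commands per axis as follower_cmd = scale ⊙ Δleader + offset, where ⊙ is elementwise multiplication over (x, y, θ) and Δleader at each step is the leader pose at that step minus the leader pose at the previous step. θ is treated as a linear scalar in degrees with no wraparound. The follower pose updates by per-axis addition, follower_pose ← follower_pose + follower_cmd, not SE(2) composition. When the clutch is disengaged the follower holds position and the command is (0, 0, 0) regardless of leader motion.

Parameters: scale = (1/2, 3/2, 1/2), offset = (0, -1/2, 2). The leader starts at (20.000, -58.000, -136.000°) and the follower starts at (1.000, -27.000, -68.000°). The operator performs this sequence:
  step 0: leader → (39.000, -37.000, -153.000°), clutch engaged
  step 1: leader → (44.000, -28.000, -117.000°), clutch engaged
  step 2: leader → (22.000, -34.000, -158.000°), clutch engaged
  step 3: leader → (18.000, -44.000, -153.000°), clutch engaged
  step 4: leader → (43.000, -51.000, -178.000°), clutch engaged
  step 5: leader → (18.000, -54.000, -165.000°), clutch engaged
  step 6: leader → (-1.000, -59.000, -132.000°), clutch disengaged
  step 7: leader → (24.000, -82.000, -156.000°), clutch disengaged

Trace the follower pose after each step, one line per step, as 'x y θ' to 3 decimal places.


10.500 4.000 -74.500
13.000 17.000 -54.500
2.000 7.500 -73.000
0.000 -8.000 -68.500
12.500 -19.000 -79.000
0.000 -24.000 -70.500
0.000 -24.000 -70.500
0.000 -24.000 -70.500

step 0: Δleader=(19.000, 21.000, -17.000°), engaged; cmd=(9.500, 31.000, -6.500°) → follower=(10.500, 4.000, -74.500°)
step 1: Δleader=(5.000, 9.000, 36.000°), engaged; cmd=(2.500, 13.000, 20.000°) → follower=(13.000, 17.000, -54.500°)
step 2: Δleader=(-22.000, -6.000, -41.000°), engaged; cmd=(-11.000, -9.500, -18.500°) → follower=(2.000, 7.500, -73.000°)
step 3: Δleader=(-4.000, -10.000, 5.000°), engaged; cmd=(-2.000, -15.500, 4.500°) → follower=(0.000, -8.000, -68.500°)
step 4: Δleader=(25.000, -7.000, -25.000°), engaged; cmd=(12.500, -11.000, -10.500°) → follower=(12.500, -19.000, -79.000°)
step 5: Δleader=(-25.000, -3.000, 13.000°), engaged; cmd=(-12.500, -5.000, 8.500°) → follower=(0.000, -24.000, -70.500°)
step 6: Δleader=(-19.000, -5.000, 33.000°), disengaged; cmd=(0,0,0) → follower holds at (0.000, -24.000, -70.500°)
step 7: Δleader=(25.000, -23.000, -24.000°), disengaged; cmd=(0,0,0) → follower holds at (0.000, -24.000, -70.500°)


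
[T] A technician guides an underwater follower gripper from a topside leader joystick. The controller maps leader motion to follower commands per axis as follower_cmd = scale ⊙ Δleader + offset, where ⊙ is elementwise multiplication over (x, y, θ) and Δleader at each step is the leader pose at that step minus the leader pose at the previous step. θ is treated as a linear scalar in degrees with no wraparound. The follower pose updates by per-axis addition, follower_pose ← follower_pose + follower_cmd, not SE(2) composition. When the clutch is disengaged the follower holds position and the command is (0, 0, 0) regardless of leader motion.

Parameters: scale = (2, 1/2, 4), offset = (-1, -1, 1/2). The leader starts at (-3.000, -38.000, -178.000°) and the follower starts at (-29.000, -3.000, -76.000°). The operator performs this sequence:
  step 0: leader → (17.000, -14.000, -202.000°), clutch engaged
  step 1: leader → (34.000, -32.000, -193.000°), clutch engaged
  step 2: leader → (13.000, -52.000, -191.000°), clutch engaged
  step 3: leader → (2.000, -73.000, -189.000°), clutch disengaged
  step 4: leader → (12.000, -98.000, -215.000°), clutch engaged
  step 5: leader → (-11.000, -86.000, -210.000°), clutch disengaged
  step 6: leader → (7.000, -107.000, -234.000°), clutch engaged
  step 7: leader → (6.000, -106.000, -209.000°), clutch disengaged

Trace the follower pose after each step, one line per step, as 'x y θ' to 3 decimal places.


10.000 8.000 -171.500
43.000 -2.000 -135.000
0.000 -13.000 -126.500
0.000 -13.000 -126.500
19.000 -26.500 -230.000
19.000 -26.500 -230.000
54.000 -38.000 -325.500
54.000 -38.000 -325.500

step 0: Δleader=(20.000, 24.000, -24.000°), engaged; cmd=(39.000, 11.000, -95.500°) → follower=(10.000, 8.000, -171.500°)
step 1: Δleader=(17.000, -18.000, 9.000°), engaged; cmd=(33.000, -10.000, 36.500°) → follower=(43.000, -2.000, -135.000°)
step 2: Δleader=(-21.000, -20.000, 2.000°), engaged; cmd=(-43.000, -11.000, 8.500°) → follower=(0.000, -13.000, -126.500°)
step 3: Δleader=(-11.000, -21.000, 2.000°), disengaged; cmd=(0,0,0) → follower holds at (0.000, -13.000, -126.500°)
step 4: Δleader=(10.000, -25.000, -26.000°), engaged; cmd=(19.000, -13.500, -103.500°) → follower=(19.000, -26.500, -230.000°)
step 5: Δleader=(-23.000, 12.000, 5.000°), disengaged; cmd=(0,0,0) → follower holds at (19.000, -26.500, -230.000°)
step 6: Δleader=(18.000, -21.000, -24.000°), engaged; cmd=(35.000, -11.500, -95.500°) → follower=(54.000, -38.000, -325.500°)
step 7: Δleader=(-1.000, 1.000, 25.000°), disengaged; cmd=(0,0,0) → follower holds at (54.000, -38.000, -325.500°)


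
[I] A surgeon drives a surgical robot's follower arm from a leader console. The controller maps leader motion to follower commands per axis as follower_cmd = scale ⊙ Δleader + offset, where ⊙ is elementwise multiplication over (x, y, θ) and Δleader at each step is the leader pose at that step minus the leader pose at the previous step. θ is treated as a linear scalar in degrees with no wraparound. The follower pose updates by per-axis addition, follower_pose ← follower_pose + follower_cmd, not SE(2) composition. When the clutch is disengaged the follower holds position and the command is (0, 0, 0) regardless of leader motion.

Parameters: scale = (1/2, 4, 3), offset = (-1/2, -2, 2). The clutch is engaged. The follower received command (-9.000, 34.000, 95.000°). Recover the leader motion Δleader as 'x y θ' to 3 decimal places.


axis x: (-9.000 − -1/2) / (1/2) = -17.000
axis y: (34.000 − -2) / (4) = 9.000
axis θ: (95.000 − 2) / (3) = 31.000

-17.000 9.000 31.000


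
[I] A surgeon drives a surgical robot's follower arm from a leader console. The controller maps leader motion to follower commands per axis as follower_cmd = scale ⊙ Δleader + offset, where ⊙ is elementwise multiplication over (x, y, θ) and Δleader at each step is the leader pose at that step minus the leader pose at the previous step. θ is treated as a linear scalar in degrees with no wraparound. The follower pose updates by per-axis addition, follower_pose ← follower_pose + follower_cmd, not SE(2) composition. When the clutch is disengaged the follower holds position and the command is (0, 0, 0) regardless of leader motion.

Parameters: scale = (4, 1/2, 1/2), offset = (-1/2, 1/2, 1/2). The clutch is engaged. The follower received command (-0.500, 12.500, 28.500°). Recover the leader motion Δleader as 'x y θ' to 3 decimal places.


0.000 24.000 56.000

axis x: (-0.500 − -1/2) / (4) = 0.000
axis y: (12.500 − 1/2) / (1/2) = 24.000
axis θ: (28.500 − 1/2) / (1/2) = 56.000


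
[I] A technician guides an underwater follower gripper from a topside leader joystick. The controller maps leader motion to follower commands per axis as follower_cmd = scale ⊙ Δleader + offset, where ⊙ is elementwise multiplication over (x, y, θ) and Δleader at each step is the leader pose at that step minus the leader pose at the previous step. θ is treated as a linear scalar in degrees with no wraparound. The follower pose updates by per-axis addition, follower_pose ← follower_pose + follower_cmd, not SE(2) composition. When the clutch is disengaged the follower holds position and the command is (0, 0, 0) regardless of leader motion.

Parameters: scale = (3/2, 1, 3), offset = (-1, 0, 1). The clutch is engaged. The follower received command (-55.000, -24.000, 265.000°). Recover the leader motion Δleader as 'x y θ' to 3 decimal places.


-36.000 -24.000 88.000

axis x: (-55.000 − -1) / (3/2) = -36.000
axis y: (-24.000 − 0) / (1) = -24.000
axis θ: (265.000 − 1) / (3) = 88.000


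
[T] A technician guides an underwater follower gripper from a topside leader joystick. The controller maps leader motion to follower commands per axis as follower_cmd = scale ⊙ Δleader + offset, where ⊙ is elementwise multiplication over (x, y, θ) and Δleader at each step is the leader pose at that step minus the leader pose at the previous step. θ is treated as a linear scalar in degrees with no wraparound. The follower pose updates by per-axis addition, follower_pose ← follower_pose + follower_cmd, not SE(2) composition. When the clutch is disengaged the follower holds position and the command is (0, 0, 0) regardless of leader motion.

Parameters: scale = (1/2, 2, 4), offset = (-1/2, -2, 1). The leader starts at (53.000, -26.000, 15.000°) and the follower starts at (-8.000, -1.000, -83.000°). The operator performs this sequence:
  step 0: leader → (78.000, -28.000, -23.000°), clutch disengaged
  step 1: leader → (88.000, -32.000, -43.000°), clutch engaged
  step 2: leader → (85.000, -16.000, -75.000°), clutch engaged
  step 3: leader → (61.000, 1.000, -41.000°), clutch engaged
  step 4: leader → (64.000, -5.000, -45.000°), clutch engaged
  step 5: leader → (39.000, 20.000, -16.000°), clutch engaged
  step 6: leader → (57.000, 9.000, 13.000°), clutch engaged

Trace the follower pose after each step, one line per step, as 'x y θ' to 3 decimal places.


-8.000 -1.000 -83.000
-3.500 -11.000 -162.000
-5.500 19.000 -289.000
-18.000 51.000 -152.000
-17.000 37.000 -167.000
-30.000 85.000 -50.000
-21.500 61.000 67.000

step 0: Δleader=(25.000, -2.000, -38.000°), disengaged; cmd=(0,0,0) → follower holds at (-8.000, -1.000, -83.000°)
step 1: Δleader=(10.000, -4.000, -20.000°), engaged; cmd=(4.500, -10.000, -79.000°) → follower=(-3.500, -11.000, -162.000°)
step 2: Δleader=(-3.000, 16.000, -32.000°), engaged; cmd=(-2.000, 30.000, -127.000°) → follower=(-5.500, 19.000, -289.000°)
step 3: Δleader=(-24.000, 17.000, 34.000°), engaged; cmd=(-12.500, 32.000, 137.000°) → follower=(-18.000, 51.000, -152.000°)
step 4: Δleader=(3.000, -6.000, -4.000°), engaged; cmd=(1.000, -14.000, -15.000°) → follower=(-17.000, 37.000, -167.000°)
step 5: Δleader=(-25.000, 25.000, 29.000°), engaged; cmd=(-13.000, 48.000, 117.000°) → follower=(-30.000, 85.000, -50.000°)
step 6: Δleader=(18.000, -11.000, 29.000°), engaged; cmd=(8.500, -24.000, 117.000°) → follower=(-21.500, 61.000, 67.000°)


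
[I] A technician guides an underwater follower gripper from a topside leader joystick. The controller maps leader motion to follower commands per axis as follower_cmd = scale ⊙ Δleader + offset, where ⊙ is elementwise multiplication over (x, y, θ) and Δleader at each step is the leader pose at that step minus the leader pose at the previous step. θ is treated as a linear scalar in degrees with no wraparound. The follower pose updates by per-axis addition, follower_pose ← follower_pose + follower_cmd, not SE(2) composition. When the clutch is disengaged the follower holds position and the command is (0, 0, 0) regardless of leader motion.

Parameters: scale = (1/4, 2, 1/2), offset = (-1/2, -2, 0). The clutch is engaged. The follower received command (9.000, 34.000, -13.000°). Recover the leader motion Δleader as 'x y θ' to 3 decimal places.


axis x: (9.000 − -1/2) / (1/4) = 38.000
axis y: (34.000 − -2) / (2) = 18.000
axis θ: (-13.000 − 0) / (1/2) = -26.000

38.000 18.000 -26.000


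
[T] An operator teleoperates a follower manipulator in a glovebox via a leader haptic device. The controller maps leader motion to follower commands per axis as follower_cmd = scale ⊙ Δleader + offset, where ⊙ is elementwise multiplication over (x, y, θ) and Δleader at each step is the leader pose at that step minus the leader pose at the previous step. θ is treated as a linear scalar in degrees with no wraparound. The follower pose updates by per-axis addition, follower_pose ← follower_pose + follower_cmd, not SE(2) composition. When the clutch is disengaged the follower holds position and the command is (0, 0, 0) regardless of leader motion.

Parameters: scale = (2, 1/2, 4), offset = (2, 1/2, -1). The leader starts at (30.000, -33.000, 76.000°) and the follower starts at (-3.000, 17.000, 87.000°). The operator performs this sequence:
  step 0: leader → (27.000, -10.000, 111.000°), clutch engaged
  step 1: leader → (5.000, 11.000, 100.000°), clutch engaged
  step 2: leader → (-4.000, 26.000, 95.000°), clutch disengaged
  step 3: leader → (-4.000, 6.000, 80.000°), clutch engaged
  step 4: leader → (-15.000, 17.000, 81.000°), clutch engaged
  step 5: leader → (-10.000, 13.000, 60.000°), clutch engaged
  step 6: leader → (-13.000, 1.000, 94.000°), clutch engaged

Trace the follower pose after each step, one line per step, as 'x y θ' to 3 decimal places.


-7.000 29.000 226.000
-49.000 40.000 181.000
-49.000 40.000 181.000
-47.000 30.500 120.000
-67.000 36.500 123.000
-55.000 35.000 38.000
-59.000 29.500 173.000

step 0: Δleader=(-3.000, 23.000, 35.000°), engaged; cmd=(-4.000, 12.000, 139.000°) → follower=(-7.000, 29.000, 226.000°)
step 1: Δleader=(-22.000, 21.000, -11.000°), engaged; cmd=(-42.000, 11.000, -45.000°) → follower=(-49.000, 40.000, 181.000°)
step 2: Δleader=(-9.000, 15.000, -5.000°), disengaged; cmd=(0,0,0) → follower holds at (-49.000, 40.000, 181.000°)
step 3: Δleader=(0.000, -20.000, -15.000°), engaged; cmd=(2.000, -9.500, -61.000°) → follower=(-47.000, 30.500, 120.000°)
step 4: Δleader=(-11.000, 11.000, 1.000°), engaged; cmd=(-20.000, 6.000, 3.000°) → follower=(-67.000, 36.500, 123.000°)
step 5: Δleader=(5.000, -4.000, -21.000°), engaged; cmd=(12.000, -1.500, -85.000°) → follower=(-55.000, 35.000, 38.000°)
step 6: Δleader=(-3.000, -12.000, 34.000°), engaged; cmd=(-4.000, -5.500, 135.000°) → follower=(-59.000, 29.500, 173.000°)


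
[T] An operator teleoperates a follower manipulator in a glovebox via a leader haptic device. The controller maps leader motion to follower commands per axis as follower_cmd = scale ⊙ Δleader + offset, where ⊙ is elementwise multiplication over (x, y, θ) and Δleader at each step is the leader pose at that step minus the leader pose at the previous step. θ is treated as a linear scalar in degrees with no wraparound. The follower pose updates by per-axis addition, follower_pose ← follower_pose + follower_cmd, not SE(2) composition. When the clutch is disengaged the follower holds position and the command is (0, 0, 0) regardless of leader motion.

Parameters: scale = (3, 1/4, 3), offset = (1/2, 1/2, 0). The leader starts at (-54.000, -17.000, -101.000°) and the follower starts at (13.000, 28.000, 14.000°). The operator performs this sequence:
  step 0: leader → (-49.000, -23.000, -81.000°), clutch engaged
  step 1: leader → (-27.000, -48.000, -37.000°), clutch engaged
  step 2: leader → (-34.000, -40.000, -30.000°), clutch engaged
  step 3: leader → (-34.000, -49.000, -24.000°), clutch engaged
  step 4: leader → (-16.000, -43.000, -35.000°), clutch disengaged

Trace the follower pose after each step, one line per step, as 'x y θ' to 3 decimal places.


28.500 27.000 74.000
95.000 21.250 206.000
74.500 23.750 227.000
75.000 22.000 245.000
75.000 22.000 245.000

step 0: Δleader=(5.000, -6.000, 20.000°), engaged; cmd=(15.500, -1.000, 60.000°) → follower=(28.500, 27.000, 74.000°)
step 1: Δleader=(22.000, -25.000, 44.000°), engaged; cmd=(66.500, -5.750, 132.000°) → follower=(95.000, 21.250, 206.000°)
step 2: Δleader=(-7.000, 8.000, 7.000°), engaged; cmd=(-20.500, 2.500, 21.000°) → follower=(74.500, 23.750, 227.000°)
step 3: Δleader=(0.000, -9.000, 6.000°), engaged; cmd=(0.500, -1.750, 18.000°) → follower=(75.000, 22.000, 245.000°)
step 4: Δleader=(18.000, 6.000, -11.000°), disengaged; cmd=(0,0,0) → follower holds at (75.000, 22.000, 245.000°)


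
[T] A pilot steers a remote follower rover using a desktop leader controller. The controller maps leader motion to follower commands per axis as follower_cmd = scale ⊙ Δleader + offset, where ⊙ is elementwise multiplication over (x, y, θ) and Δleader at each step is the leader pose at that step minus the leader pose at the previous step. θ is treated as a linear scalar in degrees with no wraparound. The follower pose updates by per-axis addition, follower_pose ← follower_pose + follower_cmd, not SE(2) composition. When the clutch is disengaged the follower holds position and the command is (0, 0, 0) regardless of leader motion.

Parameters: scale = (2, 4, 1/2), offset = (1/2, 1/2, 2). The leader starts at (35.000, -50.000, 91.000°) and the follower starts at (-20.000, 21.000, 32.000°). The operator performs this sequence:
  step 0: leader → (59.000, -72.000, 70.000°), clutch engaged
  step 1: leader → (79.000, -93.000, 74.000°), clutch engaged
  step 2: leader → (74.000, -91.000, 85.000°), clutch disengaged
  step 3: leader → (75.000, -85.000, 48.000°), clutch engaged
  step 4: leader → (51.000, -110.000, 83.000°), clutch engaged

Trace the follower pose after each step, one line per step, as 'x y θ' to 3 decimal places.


step 0: Δleader=(24.000, -22.000, -21.000°), engaged; cmd=(48.500, -87.500, -8.500°) → follower=(28.500, -66.500, 23.500°)
step 1: Δleader=(20.000, -21.000, 4.000°), engaged; cmd=(40.500, -83.500, 4.000°) → follower=(69.000, -150.000, 27.500°)
step 2: Δleader=(-5.000, 2.000, 11.000°), disengaged; cmd=(0,0,0) → follower holds at (69.000, -150.000, 27.500°)
step 3: Δleader=(1.000, 6.000, -37.000°), engaged; cmd=(2.500, 24.500, -16.500°) → follower=(71.500, -125.500, 11.000°)
step 4: Δleader=(-24.000, -25.000, 35.000°), engaged; cmd=(-47.500, -99.500, 19.500°) → follower=(24.000, -225.000, 30.500°)

28.500 -66.500 23.500
69.000 -150.000 27.500
69.000 -150.000 27.500
71.500 -125.500 11.000
24.000 -225.000 30.500


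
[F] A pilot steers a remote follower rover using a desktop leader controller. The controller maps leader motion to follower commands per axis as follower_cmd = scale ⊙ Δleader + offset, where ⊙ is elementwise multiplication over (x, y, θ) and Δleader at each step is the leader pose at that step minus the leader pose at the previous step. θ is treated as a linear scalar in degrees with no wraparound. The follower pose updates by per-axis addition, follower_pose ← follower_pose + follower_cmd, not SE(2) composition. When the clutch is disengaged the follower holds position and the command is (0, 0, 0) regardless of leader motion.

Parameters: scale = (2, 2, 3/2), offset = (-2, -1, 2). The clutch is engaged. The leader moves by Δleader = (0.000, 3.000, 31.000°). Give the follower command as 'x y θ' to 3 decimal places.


-2.000 5.000 48.500

axis x: 2·0.000 + -2 = -2.000
axis y: 2·3.000 + -1 = 5.000
axis θ: 3/2·31.000 + 2 = 48.500


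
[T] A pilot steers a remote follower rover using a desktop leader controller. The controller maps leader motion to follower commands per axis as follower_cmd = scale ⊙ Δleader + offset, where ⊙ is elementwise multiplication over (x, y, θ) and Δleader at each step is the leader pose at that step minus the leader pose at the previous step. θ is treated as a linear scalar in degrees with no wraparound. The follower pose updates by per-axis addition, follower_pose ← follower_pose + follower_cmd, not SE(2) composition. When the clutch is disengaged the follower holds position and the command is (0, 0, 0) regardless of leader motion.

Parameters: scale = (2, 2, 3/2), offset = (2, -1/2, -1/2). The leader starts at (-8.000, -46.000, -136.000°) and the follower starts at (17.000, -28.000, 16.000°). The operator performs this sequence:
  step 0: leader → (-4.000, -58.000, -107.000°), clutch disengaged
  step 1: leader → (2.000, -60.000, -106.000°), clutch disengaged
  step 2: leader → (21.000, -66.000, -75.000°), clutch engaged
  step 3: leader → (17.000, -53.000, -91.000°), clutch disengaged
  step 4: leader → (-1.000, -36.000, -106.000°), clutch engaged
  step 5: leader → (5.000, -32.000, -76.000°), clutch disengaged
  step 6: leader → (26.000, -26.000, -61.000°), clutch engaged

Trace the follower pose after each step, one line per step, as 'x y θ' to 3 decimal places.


17.000 -28.000 16.000
17.000 -28.000 16.000
57.000 -40.500 62.000
57.000 -40.500 62.000
23.000 -7.000 39.000
23.000 -7.000 39.000
67.000 4.500 61.000

step 0: Δleader=(4.000, -12.000, 29.000°), disengaged; cmd=(0,0,0) → follower holds at (17.000, -28.000, 16.000°)
step 1: Δleader=(6.000, -2.000, 1.000°), disengaged; cmd=(0,0,0) → follower holds at (17.000, -28.000, 16.000°)
step 2: Δleader=(19.000, -6.000, 31.000°), engaged; cmd=(40.000, -12.500, 46.000°) → follower=(57.000, -40.500, 62.000°)
step 3: Δleader=(-4.000, 13.000, -16.000°), disengaged; cmd=(0,0,0) → follower holds at (57.000, -40.500, 62.000°)
step 4: Δleader=(-18.000, 17.000, -15.000°), engaged; cmd=(-34.000, 33.500, -23.000°) → follower=(23.000, -7.000, 39.000°)
step 5: Δleader=(6.000, 4.000, 30.000°), disengaged; cmd=(0,0,0) → follower holds at (23.000, -7.000, 39.000°)
step 6: Δleader=(21.000, 6.000, 15.000°), engaged; cmd=(44.000, 11.500, 22.000°) → follower=(67.000, 4.500, 61.000°)
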